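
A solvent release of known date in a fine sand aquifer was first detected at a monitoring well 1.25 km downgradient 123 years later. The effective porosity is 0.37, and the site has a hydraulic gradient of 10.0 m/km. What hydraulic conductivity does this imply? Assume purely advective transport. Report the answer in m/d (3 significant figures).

t = 123 years = 44900 d
L = 1.25 km = 1250 m
v = L / t = 1250 / 44900 = 0.02784 m/d
K = v · n / i = 0.02784 × 0.37 / 0.010 = 1.03 m/d

1.03 m/d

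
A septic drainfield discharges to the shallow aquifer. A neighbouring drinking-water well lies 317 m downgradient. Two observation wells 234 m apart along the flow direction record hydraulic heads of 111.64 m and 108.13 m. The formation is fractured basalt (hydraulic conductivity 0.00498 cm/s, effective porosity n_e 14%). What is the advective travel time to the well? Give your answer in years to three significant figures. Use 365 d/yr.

Hydraulic gradient i = (111.64 − 108.13) / 234 = 3.51 / 234 = 0.01500
K = 0.00498 cm/s × 864 = 4.303 m/d
Darcy flux q = K·i = 4.303 × 0.01500 = 0.06454 m/d
Seepage velocity v = q / n = 0.06454 / 0.14 = 0.4610 m/d
t = L / v = 317 / 0.4610 = 687.6 d
   = 687.6 / 365 = 1.88 yr

1.88 years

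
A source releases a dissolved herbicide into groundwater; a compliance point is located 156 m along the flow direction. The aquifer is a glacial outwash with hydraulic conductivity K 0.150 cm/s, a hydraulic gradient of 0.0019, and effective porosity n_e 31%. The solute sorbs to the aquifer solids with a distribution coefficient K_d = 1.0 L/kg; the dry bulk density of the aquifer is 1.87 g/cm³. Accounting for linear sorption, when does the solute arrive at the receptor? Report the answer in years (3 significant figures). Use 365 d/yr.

K = 0.150 cm/s × 864 = 129.6 m/d
Specific discharge q = 129.6 × 0.0019 = 0.2462 m/d
v_s = q/n_e = 0.2462/0.31 = 0.7943 m/d
Retardation R = 1 + ρ_b·K_d/n = 1 + 1.87×1.0/0.31 = 7.032
Contaminant velocity v_c = v/R = 0.7943/7.032 = 0.1130 m/d
t = L/v_c = 156/0.1130 = 1381 d
   = 1381/365 = 3.78 yr

3.78 years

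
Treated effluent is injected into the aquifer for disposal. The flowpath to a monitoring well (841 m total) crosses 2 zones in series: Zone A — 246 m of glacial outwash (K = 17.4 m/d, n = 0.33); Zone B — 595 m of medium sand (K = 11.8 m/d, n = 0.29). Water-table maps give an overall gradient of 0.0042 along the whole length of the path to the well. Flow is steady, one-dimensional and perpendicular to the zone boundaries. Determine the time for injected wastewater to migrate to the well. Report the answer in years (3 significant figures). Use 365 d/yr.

For zones in series the flux q is common to all zones; the equivalent conductivity is the harmonic (thickness-weighted) mean, K_eq = L_total / Σ(L_j/K_j).
Σ(L/K) = 246/17.4 + 595/11.8 = 14.14 + 50.42 = 64.56 d
K_eq = L_total / Σ(L/K) = 841 / 64.56 = 13.03 m/d
q = K_eq · i = 13.03 × 0.0042 = 0.05471 m/d (same in every zone)
Zone A: v = q/n = 0.05471/0.33 = 0.1658 m/d → t_A = 246/0.1658 = 1484 d
Zone B: v = q/n = 0.05471/0.29 = 0.1887 m/d → t_B = 595/0.1887 = 3154 d
Total t = 1484 + 3154 = 4638 d
   = 4638 / 365 = 12.7 yr

12.7 years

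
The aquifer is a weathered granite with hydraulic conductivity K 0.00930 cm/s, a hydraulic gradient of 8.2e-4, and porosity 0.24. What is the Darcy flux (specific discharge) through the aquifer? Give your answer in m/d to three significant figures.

0.00659 m/d

K = 0.00930 cm/s × 864 = 8.035 m/d
Darcy flux q = K·i = 8.035 × 8.2e-4 = 0.006589 m/d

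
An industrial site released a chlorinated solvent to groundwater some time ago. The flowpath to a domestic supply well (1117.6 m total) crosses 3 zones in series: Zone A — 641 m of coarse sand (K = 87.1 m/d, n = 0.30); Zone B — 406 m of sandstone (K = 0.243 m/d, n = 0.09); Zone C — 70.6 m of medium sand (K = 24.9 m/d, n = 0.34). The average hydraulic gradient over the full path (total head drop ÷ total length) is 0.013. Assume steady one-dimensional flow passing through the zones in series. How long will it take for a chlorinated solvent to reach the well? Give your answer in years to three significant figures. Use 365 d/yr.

Steady 1-D flow in series ⇒ the Darcy flux q is identical in every zone and the zone head losses add (resistances L/K in series).
Σ(L/K) = 641/87.1 + 406/0.243 + 70.6/24.9 = 7.359 + 1671 + 2.835 = 1681 d
K_eq = L_total / Σ(L/K) = 1117.6 / 1681 = 0.6649 m/d
q = K_eq · i = 0.6649 × 0.013 = 0.008643 m/d (same in every zone)
Zone A: v = q/n = 0.008643/0.30 = 0.02881 m/d → t_A = 641/0.02881 = 22250 d
Zone B: v = q/n = 0.008643/0.09 = 0.09603 m/d → t_B = 406/0.09603 = 4228 d
Zone C: v = q/n = 0.008643/0.34 = 0.02542 m/d → t_C = 70.6/0.02542 = 2777 d
Total t = 22250 + 4228 + 2777 = 29250 d
   = 29250 / 365 = 80.1 yr

80.1 years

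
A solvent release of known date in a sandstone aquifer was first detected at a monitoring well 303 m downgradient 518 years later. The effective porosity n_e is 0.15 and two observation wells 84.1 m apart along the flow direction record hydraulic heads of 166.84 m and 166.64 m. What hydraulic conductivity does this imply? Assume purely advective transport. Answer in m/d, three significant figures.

Hydraulic gradient i = (166.84 − 166.64) / 84.1 = 0.20 / 84.1 = 0.002378
t = 518 years = 189100 d
v = L / t = 303 / 189100 = 0.001603 m/d
K = v · n / i = 0.001603 × 0.15 / 0.002378 = 0.101 m/d

0.101 m/d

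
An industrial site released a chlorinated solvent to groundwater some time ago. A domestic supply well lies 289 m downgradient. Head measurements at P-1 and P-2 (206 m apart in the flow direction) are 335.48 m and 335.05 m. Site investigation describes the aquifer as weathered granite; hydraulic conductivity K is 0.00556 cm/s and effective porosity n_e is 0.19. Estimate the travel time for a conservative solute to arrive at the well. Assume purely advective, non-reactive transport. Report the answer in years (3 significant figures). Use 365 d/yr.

Hydraulic gradient i = (335.48 − 335.05) / 206 = 0.43 / 206 = 0.002087
K = 0.00556 cm/s × 864 = 4.804 m/d
q = Ki = 4.804 × 0.002087 = 0.01003 m/d
v_s = q/n_e = 0.01003/0.19 = 0.05278 m/d
t = L / v = 289 / 0.05278 = 5476 d
   = 5476 / 365 = 15.0 yr

15.0 years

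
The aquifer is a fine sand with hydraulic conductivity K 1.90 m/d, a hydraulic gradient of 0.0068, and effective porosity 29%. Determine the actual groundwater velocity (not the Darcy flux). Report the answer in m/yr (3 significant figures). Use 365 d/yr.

Specific discharge q = 1.90 × 0.0068 = 0.01292 m/d
v_s = q/n_e = 0.01292/0.29 = 0.04455 m/d
   = 0.04455 × 365 = 16.3 m/yr

16.3 m/yr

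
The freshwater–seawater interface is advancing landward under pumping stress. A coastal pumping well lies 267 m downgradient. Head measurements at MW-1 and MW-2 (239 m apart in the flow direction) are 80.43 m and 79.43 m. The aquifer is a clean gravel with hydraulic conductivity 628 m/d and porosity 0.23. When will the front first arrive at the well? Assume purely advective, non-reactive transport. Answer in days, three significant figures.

23.4 days

Hydraulic gradient i = (80.43 − 79.43) / 239 = 1.00 / 239 = 0.004184
Darcy flux q = K·i = 628 × 0.004184 = 2.628 m/d
Average linear velocity = 2.628 / 0.23 = 11.42 m/d
t = L / v = 267 / 11.42 = 23.37 d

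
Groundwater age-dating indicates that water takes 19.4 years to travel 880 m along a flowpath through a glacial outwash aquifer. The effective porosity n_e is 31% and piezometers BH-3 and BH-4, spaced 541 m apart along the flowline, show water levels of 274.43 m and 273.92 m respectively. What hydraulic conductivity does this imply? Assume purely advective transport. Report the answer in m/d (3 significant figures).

Hydraulic gradient i = (274.43 − 273.92) / 541 = 0.51 / 541 = 9.427e-4
t = 19.4 years = 7081 d
v = L / t = 880 / 7081 = 0.1243 m/d
K = v · n / i = 0.1243 × 0.31 / 9.427e-4 = 40.9 m/d

40.9 m/d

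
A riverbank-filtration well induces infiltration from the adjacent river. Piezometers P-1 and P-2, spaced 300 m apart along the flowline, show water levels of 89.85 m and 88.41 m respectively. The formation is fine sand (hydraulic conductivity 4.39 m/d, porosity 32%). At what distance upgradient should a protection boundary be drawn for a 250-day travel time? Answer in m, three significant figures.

16.5 m

Hydraulic gradient i = (89.85 − 88.41) / 300 = 1.44 / 300 = 0.004800
Specific discharge q = 4.39 × 0.004800 = 0.02107 m/d
v_s = q/n_e = 0.02107/0.32 = 0.06585 m/d
L = v × T = 0.06585 × 250 = 16.46 m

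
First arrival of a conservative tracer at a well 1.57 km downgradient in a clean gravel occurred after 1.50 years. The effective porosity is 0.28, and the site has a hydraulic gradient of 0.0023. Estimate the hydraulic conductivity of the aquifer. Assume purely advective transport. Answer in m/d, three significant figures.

t = 1.50 years = 547.5 d
L = 1.57 km = 1570 m
v = L / t = 1570 / 547.5 = 2.868 m/d
K = v · n / i = 2.868 × 0.28 / 0.0023 = 349 m/d

349 m/d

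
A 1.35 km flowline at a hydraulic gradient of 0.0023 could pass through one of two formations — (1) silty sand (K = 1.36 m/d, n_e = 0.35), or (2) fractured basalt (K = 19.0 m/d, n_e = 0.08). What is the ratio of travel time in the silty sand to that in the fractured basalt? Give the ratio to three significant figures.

Unit 1 (silty sand): v = 1.36×0.0023/0.35 = 0.008937 m/d, t = 1350/0.008937 = 151100 d
Unit 2 (fractured basalt): v = 19.0×0.0023/0.08 = 0.5463 m/d, t = 1350/0.5463 = 2471 d
t(silty sand) / t(fractured basalt) = 151100/2471 = 61.1

61.1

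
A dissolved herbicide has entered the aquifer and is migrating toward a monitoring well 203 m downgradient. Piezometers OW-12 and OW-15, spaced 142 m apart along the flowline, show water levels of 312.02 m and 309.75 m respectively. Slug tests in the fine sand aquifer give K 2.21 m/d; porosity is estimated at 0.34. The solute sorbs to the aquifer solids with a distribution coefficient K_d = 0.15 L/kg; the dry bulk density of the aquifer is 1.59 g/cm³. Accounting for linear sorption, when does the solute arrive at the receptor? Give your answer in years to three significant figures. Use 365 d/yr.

Hydraulic gradient i = (312.02 − 309.75) / 142 = 2.27 / 142 = 0.01599
q = Ki = 2.21 × 0.01599 = 0.03533 m/d
Average linear velocity = 0.03533 / 0.34 = 0.1039 m/d
Retardation R = 1 + ρ_b·K_d/n = 1 + 1.59×0.15/0.34 = 1.701
Contaminant velocity v_c = v/R = 0.1039/1.701 = 0.06107 m/d
t = L/v_c = 203/0.06107 = 3324 d
   = 3324/365 = 9.11 yr

9.11 years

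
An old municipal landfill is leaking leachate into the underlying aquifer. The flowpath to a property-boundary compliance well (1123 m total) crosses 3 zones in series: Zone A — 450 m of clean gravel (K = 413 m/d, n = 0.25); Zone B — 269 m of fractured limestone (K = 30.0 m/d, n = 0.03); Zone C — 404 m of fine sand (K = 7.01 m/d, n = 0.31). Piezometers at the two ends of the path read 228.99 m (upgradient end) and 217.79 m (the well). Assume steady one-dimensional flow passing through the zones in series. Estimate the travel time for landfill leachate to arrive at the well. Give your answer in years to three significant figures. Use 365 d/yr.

4.07 years

Total head drop ΔH = 228.99 − 217.79 = 11.20 m
Steady 1-D flow in series ⇒ the Darcy flux q is identical in every zone and the zone head losses add (resistances L/K in series).
Σ(L/K) = 450/413 + 269/30.0 + 404/7.01 = 1.090 + 8.967 + 57.63 = 67.69 d
q = ΔH / Σ(L/K) = 11.20 / 67.69 = 0.1655 m/d (same in every zone)
Zone A: v = q/n = 0.1655/0.25 = 0.6619 m/d → t_A = 450/0.6619 = 679.9 d
Zone B: v = q/n = 0.1655/0.03 = 5.515 m/d → t_B = 269/5.515 = 48.77 d
Zone C: v = q/n = 0.1655/0.31 = 0.5338 m/d → t_C = 404/0.5338 = 756.9 d
Total t = 679.9 + 48.77 + 756.9 = 1486 d
   = 1486 / 365 = 4.07 yr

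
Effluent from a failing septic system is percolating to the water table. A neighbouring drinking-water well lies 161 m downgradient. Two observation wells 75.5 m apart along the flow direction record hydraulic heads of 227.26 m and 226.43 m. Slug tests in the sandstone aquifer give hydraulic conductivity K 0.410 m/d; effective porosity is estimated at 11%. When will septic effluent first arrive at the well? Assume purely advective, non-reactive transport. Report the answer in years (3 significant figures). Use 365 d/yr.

10.8 years

Hydraulic gradient i = (227.26 − 226.43) / 75.5 = 0.83 / 75.5 = 0.01099
Specific discharge q = 0.410 × 0.01099 = 0.004507 m/d
v_s = q/n_e = 0.004507/0.11 = 0.04098 m/d
t = L / v = 161 / 0.04098 = 3929 d
   = 3929 / 365 = 10.8 yr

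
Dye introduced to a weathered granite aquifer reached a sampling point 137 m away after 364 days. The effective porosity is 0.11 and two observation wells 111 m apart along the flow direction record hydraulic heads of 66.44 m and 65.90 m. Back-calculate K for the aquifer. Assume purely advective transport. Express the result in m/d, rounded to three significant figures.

8.51 m/d

Hydraulic gradient i = (66.44 − 65.90) / 111 = 0.54 / 111 = 0.004865
v = L / t = 137 / 364 = 0.3764 m/d
K = v · n / i = 0.3764 × 0.11 / 0.004865 = 8.51 m/d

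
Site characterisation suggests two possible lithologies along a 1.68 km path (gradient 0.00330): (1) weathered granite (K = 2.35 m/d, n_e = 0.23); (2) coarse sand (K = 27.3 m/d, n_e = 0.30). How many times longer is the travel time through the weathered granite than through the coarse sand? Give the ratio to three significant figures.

8.91

Unit 1 (weathered granite): v = 2.35×0.0033/0.23 = 0.03372 m/d, t = 1680/0.03372 = 49830 d
Unit 2 (coarse sand): v = 27.3×0.0033/0.30 = 0.3003 m/d, t = 1680/0.3003 = 5594 d
t(weathered granite) / t(coarse sand) = 49830/5594 = 8.91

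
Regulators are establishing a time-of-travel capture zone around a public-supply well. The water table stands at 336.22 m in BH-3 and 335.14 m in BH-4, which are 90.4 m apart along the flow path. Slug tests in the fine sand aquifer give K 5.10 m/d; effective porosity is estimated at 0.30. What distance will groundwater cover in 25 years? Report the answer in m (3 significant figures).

1850 m

Hydraulic gradient i = (336.22 − 335.14) / 90.4 = 1.08 / 90.4 = 0.01195
Darcy flux q = K·i = 5.10 × 0.01195 = 0.06093 m/d
v = Ki/n = 5.10·0.01195/0.30 = 0.2031 m/d
T = 25 yr × 365 = 9125 d
L = v × T = 0.2031 × 9125 = 1853 m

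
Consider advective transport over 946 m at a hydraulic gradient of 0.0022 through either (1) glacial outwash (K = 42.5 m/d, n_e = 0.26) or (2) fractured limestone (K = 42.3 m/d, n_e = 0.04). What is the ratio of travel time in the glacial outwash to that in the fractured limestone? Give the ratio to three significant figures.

Unit 1 (glacial outwash): v = 42.5×0.0022/0.26 = 0.3596 m/d, t = 946/0.3596 = 2631 d
Unit 2 (fractured limestone): v = 42.3×0.0022/0.04 = 2.327 m/d, t = 946/2.327 = 406.6 d
t(glacial outwash) / t(fractured limestone) = 2631/406.6 = 6.47

6.47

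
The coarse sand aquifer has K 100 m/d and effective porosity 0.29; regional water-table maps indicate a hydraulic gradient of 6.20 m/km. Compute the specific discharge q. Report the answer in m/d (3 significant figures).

q = Ki = 100 × 0.0062 = 0.6200 m/d

0.620 m/d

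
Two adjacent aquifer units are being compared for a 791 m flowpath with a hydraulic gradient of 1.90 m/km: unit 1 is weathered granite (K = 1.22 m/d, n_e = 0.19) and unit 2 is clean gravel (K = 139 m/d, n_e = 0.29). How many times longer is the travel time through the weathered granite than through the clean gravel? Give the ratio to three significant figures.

Unit 1 (weathered granite): v = 1.22×0.0019/0.19 = 0.01220 m/d, t = 791/0.01220 = 64840 d
Unit 2 (clean gravel): v = 139×0.0019/0.29 = 0.9107 m/d, t = 791/0.9107 = 868.6 d
t(weathered granite) / t(clean gravel) = 64840/868.6 = 74.6

74.6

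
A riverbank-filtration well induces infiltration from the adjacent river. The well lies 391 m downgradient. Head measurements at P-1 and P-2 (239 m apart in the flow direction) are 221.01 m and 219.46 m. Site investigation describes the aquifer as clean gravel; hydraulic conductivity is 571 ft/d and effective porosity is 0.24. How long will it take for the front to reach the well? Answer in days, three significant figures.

83.1 days

Hydraulic gradient i = (221.01 − 219.46) / 239 = 1.55 / 239 = 0.006485
K = 571 ft/d × 0.3048 = 174.0 m/d
q = Ki = 174.0 × 0.006485 = 1.129 m/d
v_s = q/n_e = 1.129/0.24 = 4.703 m/d
t = L / v = 391 / 4.703 = 83.14 d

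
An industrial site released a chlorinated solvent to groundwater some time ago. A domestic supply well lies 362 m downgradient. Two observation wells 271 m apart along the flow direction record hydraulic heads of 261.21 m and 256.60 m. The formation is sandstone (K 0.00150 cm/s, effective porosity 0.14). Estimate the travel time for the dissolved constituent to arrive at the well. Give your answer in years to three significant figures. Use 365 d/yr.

6.30 years

Hydraulic gradient i = (261.21 − 256.60) / 271 = 4.61 / 271 = 0.01701
K = 0.00150 cm/s × 864 = 1.296 m/d
Darcy flux q = K·i = 1.296 × 0.01701 = 0.02205 m/d
v = Ki/n = 1.296·0.01701/0.14 = 0.1575 m/d
t = L / v = 362 / 0.1575 = 2299 d
   = 2299 / 365 = 6.30 yr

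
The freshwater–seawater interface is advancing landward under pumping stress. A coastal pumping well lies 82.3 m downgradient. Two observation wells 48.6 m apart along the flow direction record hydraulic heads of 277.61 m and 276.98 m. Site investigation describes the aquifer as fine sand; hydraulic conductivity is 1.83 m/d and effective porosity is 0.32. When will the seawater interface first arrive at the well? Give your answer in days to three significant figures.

Hydraulic gradient i = (277.61 − 276.98) / 48.6 = 0.63 / 48.6 = 0.01296
Specific discharge q = 1.83 × 0.01296 = 0.02372 m/d
v_s = q/n_e = 0.02372/0.32 = 0.07413 m/d
t = L / v = 82.3 / 0.07413 = 1110 d

1110 days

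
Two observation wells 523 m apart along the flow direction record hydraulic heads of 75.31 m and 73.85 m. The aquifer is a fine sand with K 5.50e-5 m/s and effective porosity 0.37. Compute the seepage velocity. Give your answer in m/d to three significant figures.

0.0359 m/d

Hydraulic gradient i = (75.31 − 73.85) / 523 = 1.46 / 523 = 0.002792
K = 5.50e-5 m/s × 86400 s/d = 4.752 m/d
Darcy flux q = K·i = 4.752 × 0.002792 = 0.01327 m/d
Seepage velocity v = q / n = 0.01327 / 0.37 = 0.03585 m/d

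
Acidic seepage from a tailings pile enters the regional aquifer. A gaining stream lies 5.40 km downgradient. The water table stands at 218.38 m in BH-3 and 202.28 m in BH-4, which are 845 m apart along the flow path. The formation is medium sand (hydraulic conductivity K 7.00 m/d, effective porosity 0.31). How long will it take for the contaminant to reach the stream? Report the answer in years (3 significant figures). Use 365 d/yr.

Hydraulic gradient i = (218.38 − 202.28) / 845 = 16.10 / 845 = 0.01905
Specific discharge q = 7.00 × 0.01905 = 0.1334 m/d
Average linear velocity = 0.1334 / 0.31 = 0.4302 m/d
L = 5.40 km = 5400 m
t = L / v = 5400 / 0.4302 = 12550 d
   = 12550 / 365 = 34.4 yr

34.4 years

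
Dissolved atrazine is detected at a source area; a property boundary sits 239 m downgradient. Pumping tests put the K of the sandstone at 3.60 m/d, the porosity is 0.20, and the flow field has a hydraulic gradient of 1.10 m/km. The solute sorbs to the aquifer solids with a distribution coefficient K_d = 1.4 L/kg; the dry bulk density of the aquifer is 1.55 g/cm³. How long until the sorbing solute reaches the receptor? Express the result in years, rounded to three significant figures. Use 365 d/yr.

392 years

Specific discharge q = 3.60 × 0.0011 = 0.003960 m/d
v_s = q/n_e = 0.003960/0.20 = 0.01980 m/d
Retardation R = 1 + ρ_b·K_d/n = 1 + 1.55×1.4/0.20 = 11.85
Contaminant velocity v_c = v/R = 0.01980/11.85 = 0.001671 m/d
t = L/v_c = 239/0.001671 = 143000 d
   = 143000/365 = 392 yr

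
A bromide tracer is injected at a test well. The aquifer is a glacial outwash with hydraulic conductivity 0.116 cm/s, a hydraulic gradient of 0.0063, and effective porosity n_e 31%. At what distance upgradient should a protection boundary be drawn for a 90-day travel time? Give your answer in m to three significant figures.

K = 0.116 cm/s × 864 = 100.2 m/d
Darcy flux q = K·i = 100.2 × 0.0063 = 0.6314 m/d
Seepage velocity v = q / n = 0.6314 / 0.31 = 2.037 m/d
L = v × T = 2.037 × 90 = 183.3 m

183 m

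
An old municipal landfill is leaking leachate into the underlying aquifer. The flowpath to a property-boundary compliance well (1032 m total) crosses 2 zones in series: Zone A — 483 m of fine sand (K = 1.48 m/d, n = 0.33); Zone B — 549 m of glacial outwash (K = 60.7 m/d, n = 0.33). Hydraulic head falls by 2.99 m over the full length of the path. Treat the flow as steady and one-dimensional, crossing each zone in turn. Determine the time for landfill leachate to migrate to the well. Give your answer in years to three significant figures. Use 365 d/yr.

Continuity: the same q passes through each zone, so ΔH = q·Σ(L_j/K_j) — the zones act as resistances in series.
Σ(L/K) = 483/1.48 + 549/60.7 = 326.4 + 9.044 = 335.4 d
q = ΔH / Σ(L/K) = 2.99 / 335.4 = 0.008915 m/d (same in every zone)
Zone A: v = q/n = 0.008915/0.33 = 0.02701 m/d → t_A = 483/0.02701 = 17880 d
Zone B: v = q/n = 0.008915/0.33 = 0.02701 m/d → t_B = 549/0.02701 = 20320 d
Total t = 17880 + 20320 = 38200 d
   = 38200 / 365 = 105 yr

105 years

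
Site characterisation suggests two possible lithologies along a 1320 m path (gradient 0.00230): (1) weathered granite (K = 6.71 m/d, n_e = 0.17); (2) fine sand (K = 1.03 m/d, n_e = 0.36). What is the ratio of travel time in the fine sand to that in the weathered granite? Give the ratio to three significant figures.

Unit 1 (weathered granite): v = 6.71×0.0023/0.17 = 0.09078 m/d, t = 1320/0.09078 = 14540 d
Unit 2 (fine sand): v = 1.03×0.0023/0.36 = 0.006581 m/d, t = 1320/0.006581 = 200600 d
t(fine sand) / t(weathered granite) = 200600/14540 = 13.8

13.8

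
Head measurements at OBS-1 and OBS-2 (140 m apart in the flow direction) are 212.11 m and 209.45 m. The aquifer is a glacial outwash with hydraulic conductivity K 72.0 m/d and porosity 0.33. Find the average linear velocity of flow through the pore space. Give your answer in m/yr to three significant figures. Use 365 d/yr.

1510 m/yr

Hydraulic gradient i = (212.11 − 209.45) / 140 = 2.66 / 140 = 0.01900
Specific discharge q = 72.0 × 0.01900 = 1.368 m/d
Average linear velocity = 1.368 / 0.33 = 4.145 m/d
   = 4.145 × 365 = 1510 m/yr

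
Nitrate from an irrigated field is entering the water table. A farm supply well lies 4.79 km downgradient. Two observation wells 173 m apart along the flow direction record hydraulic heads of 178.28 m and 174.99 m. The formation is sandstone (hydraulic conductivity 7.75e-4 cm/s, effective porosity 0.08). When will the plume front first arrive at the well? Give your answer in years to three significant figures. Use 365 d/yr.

82.4 years

Hydraulic gradient i = (178.28 − 174.99) / 173 = 3.29 / 173 = 0.01902
K = 7.75e-4 cm/s × 864 = 0.6696 m/d
q = Ki = 0.6696 × 0.01902 = 0.01273 m/d
Seepage velocity v = q / n = 0.01273 / 0.08 = 0.1592 m/d
L = 4.79 km = 4790 m
t = L / v = 4790 / 0.1592 = 30090 d
   = 30090 / 365 = 82.4 yr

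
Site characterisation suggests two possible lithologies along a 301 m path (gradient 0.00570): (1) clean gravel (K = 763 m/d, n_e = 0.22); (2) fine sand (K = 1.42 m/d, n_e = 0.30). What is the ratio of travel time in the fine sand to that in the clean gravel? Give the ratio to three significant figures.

Unit 1 (clean gravel): v = 763×0.0057/0.22 = 19.77 m/d, t = 301/19.77 = 15.23 d
Unit 2 (fine sand): v = 1.42×0.0057/0.30 = 0.02698 m/d, t = 301/0.02698 = 11160 d
t(fine sand) / t(clean gravel) = 11160/15.23 = 733

733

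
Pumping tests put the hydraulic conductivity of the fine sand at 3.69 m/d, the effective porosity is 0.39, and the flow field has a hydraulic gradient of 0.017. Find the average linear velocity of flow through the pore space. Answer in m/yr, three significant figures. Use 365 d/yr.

q = Ki = 3.69 × 0.017 = 0.06273 m/d
Average linear velocity = 0.06273 / 0.39 = 0.1608 m/d
   = 0.1608 × 365 = 58.7 m/yr

58.7 m/yr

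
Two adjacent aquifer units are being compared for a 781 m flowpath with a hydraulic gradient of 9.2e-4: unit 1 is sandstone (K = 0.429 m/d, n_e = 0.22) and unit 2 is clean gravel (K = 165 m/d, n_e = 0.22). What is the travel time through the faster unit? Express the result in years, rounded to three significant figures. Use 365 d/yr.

3.10 years

Unit 1 (sandstone): v = 0.429×9.2e-4/0.22 = 0.001794 m/d, t = 781/0.001794 = 435300 d
Unit 2 (clean gravel): v = 165×9.2e-4/0.22 = 0.6900 m/d, t = 781/0.6900 = 1132 d
Faster: 1132 d / 365 = 3.10 yr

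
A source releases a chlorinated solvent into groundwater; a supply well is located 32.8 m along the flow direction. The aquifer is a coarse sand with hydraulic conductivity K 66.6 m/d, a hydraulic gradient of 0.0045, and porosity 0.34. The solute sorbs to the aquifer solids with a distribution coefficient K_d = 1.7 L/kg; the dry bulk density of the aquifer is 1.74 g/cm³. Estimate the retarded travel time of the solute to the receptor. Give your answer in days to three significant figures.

Darcy flux q = K·i = 66.6 × 0.0045 = 0.2997 m/d
v_s = q/n_e = 0.2997/0.34 = 0.8815 m/d
Retardation R = 1 + ρ_b·K_d/n = 1 + 1.74×1.7/0.34 = 9.700
Contaminant velocity v_c = v/R = 0.8815/9.700 = 0.09087 m/d
t = L/v_c = 32.8/0.09087 = 360.9 d

361 days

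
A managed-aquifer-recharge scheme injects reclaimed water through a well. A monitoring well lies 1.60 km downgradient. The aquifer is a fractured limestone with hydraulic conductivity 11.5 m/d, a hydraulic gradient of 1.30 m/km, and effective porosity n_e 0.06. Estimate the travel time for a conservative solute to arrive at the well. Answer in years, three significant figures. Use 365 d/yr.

Darcy flux q = K·i = 11.5 × 0.0013 = 0.01495 m/d
Seepage velocity v = q / n = 0.01495 / 0.06 = 0.2492 m/d
L = 1.60 km = 1600 m
t = L / v = 1600 / 0.2492 = 6421 d
   = 6421 / 365 = 17.6 yr

17.6 years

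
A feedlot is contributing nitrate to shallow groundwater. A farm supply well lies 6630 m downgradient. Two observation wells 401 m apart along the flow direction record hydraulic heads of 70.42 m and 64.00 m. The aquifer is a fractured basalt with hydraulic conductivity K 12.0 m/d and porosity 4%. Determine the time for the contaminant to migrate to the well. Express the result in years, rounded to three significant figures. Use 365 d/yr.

Hydraulic gradient i = (70.42 − 64.00) / 401 = 6.42 / 401 = 0.01601
q = Ki = 12.0 × 0.01601 = 0.1921 m/d
Average linear velocity = 0.1921 / 0.04 = 4.803 m/d
t = L / v = 6630 / 4.803 = 1380 d
   = 1380 / 365 = 3.78 yr

3.78 years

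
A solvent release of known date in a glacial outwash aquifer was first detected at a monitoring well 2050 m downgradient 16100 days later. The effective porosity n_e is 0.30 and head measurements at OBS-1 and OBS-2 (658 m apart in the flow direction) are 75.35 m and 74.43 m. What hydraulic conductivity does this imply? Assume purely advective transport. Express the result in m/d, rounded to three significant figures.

Hydraulic gradient i = (75.35 − 74.43) / 658 = 0.92 / 658 = 0.001398
v = L / t = 2050 / 16100 = 0.1273 m/d
K = v · n / i = 0.1273 × 0.30 / 0.001398 = 27.3 m/d

27.3 m/d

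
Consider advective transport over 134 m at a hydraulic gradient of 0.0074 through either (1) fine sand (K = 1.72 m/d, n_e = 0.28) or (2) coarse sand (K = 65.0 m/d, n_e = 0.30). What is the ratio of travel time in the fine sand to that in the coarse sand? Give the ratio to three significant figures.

35.3

Unit 1 (fine sand): v = 1.72×0.0074/0.28 = 0.04546 m/d, t = 134/0.04546 = 2948 d
Unit 2 (coarse sand): v = 65.0×0.0074/0.30 = 1.603 m/d, t = 134/1.603 = 83.58 d
t(fine sand) / t(coarse sand) = 2948/83.58 = 35.3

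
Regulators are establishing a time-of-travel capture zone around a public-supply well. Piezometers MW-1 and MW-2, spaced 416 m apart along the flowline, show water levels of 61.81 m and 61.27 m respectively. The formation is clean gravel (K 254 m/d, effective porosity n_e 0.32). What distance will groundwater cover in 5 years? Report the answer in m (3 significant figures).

Hydraulic gradient i = (61.81 − 61.27) / 416 = 0.54 / 416 = 0.001298
q = Ki = 254 × 0.001298 = 0.3297 m/d
v_s = q/n_e = 0.3297/0.32 = 1.030 m/d
T = 5 yr × 365 = 1825 d
L = v × T = 1.030 × 1825 = 1880 m

1880 m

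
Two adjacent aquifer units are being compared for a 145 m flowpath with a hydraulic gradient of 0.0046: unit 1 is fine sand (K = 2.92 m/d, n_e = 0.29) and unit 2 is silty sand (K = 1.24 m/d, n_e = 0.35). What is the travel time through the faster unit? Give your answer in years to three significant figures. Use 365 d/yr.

8.58 years

Unit 1 (fine sand): v = 2.92×0.0046/0.29 = 0.04632 m/d, t = 145/0.04632 = 3131 d
Unit 2 (silty sand): v = 1.24×0.0046/0.35 = 0.01630 m/d, t = 145/0.01630 = 8897 d
Faster: 3131 d / 365 = 8.58 yr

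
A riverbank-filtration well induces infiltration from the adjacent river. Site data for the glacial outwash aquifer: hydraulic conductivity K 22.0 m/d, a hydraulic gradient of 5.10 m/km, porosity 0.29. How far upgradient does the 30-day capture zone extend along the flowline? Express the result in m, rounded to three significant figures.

11.6 m

Specific discharge q = 22.0 × 0.0051 = 0.1122 m/d
Average linear velocity = 0.1122 / 0.29 = 0.3869 m/d
L = v × T = 0.3869 × 30 = 11.61 m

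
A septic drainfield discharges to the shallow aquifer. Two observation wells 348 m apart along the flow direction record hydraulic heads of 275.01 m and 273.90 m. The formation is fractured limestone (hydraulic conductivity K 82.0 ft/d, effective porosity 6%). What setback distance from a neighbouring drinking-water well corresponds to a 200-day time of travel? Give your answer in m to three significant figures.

Hydraulic gradient i = (275.01 − 273.90) / 348 = 1.11 / 348 = 0.003190
K = 82.0 ft/d × 0.3048 = 24.99 m/d
q = Ki = 24.99 × 0.003190 = 0.07972 m/d
v = Ki/n = 24.99·0.003190/0.06 = 1.329 m/d
L = v × T = 1.329 × 200 = 265.7 m

266 m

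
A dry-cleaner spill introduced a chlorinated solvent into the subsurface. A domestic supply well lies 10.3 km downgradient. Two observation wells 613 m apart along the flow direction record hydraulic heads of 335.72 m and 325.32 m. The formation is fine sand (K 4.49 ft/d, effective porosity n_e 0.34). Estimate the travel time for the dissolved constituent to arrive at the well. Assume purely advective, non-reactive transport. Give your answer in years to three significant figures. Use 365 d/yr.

413 years

Hydraulic gradient i = (335.72 − 325.32) / 613 = 10.40 / 613 = 0.01697
K = 4.49 ft/d × 0.3048 = 1.369 m/d
q = Ki = 1.369 × 0.01697 = 0.02322 m/d
v = Ki/n = 1.369·0.01697/0.34 = 0.06829 m/d
L = 10.3 km = 10300 m
t = L / v = 10300 / 0.06829 = 150800 d
   = 150800 / 365 = 413 yr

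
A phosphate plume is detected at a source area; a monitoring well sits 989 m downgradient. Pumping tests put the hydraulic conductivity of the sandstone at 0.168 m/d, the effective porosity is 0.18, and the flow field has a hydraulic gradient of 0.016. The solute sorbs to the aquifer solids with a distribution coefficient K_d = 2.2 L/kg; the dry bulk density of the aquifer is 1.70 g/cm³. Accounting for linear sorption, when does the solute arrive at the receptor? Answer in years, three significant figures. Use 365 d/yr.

q = Ki = 0.168 × 0.016 = 0.002688 m/d
v = Ki/n = 0.168·0.016/0.18 = 0.01493 m/d
Retardation R = 1 + ρ_b·K_d/n = 1 + 1.70×2.2/0.18 = 21.78
Contaminant velocity v_c = v/R = 0.01493/21.78 = 6.857e-4 m/d
t = L/v_c = 989/6.857e-4 = 1.442e6 d
   = 1.442e6/365 = 3950 yr

3950 years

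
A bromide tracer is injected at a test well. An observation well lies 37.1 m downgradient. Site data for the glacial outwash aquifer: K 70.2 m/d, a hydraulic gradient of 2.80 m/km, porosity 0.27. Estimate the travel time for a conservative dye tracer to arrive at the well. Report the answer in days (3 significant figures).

51.0 days

Specific discharge q = 70.2 × 0.0028 = 0.1966 m/d
Average linear velocity = 0.1966 / 0.27 = 0.7280 m/d
t = L / v = 37.1 / 0.7280 = 50.96 d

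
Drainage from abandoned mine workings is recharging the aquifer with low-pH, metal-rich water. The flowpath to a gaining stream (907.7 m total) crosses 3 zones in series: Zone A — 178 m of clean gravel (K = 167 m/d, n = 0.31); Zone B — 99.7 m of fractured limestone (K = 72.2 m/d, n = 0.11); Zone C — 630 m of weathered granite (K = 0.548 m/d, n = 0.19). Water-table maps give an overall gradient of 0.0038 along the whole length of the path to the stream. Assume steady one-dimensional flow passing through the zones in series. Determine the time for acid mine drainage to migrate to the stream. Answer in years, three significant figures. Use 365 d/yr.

For zones in series the flux q is common to all zones; the equivalent conductivity is the harmonic (thickness-weighted) mean, K_eq = L_total / Σ(L_j/K_j).
Σ(L/K) = 178/167 + 99.7/72.2 + 630/0.548 = 1.066 + 1.381 + 1150 = 1152 d
K_eq = L_total / Σ(L/K) = 907.7 / 1152 = 0.7879 m/d
q = K_eq · i = 0.7879 × 0.0038 = 0.002994 m/d (same in every zone)
Zone A: v = q/n = 0.002994/0.31 = 0.009658 m/d → t_A = 178/0.009658 = 18430 d
Zone B: v = q/n = 0.002994/0.11 = 0.02722 m/d → t_B = 99.7/0.02722 = 3663 d
Zone C: v = q/n = 0.002994/0.19 = 0.01576 m/d → t_C = 630/0.01576 = 39980 d
Total t = 18430 + 3663 + 39980 = 62070 d
   = 62070 / 365 = 170 yr

170 years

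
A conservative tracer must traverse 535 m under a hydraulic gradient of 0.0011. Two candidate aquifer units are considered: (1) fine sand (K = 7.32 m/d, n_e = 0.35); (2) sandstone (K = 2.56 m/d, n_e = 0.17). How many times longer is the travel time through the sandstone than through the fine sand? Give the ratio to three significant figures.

Unit 1 (fine sand): v = 7.32×0.0011/0.35 = 0.02301 m/d, t = 535/0.02301 = 23260 d
Unit 2 (sandstone): v = 2.56×0.0011/0.17 = 0.01656 m/d, t = 535/0.01656 = 32300 d
t(sandstone) / t(fine sand) = 32300/23260 = 1.39

1.39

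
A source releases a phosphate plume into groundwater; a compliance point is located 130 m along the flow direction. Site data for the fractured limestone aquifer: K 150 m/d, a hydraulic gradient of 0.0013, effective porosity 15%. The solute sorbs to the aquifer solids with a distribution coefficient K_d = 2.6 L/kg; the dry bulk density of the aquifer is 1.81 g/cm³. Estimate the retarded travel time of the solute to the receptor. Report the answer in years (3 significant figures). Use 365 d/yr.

q = Ki = 150 × 0.0013 = 0.1950 m/d
Seepage velocity v = q / n = 0.1950 / 0.15 = 1.300 m/d
Retardation R = 1 + ρ_b·K_d/n = 1 + 1.81×2.6/0.15 = 32.37
Contaminant velocity v_c = v/R = 1.300/32.37 = 0.04016 m/d
t = L/v_c = 130/0.04016 = 3237 d
   = 3237/365 = 8.87 yr

8.87 years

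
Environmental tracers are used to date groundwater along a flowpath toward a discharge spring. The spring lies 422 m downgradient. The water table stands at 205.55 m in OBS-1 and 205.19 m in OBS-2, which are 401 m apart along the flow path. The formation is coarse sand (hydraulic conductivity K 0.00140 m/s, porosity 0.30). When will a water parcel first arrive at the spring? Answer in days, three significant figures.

1170 days

Hydraulic gradient i = (205.55 − 205.19) / 401 = 0.36 / 401 = 8.978e-4
K = 0.00140 m/s × 86400 s/d = 121.0 m/d
Darcy flux q = K·i = 121.0 × 8.978e-4 = 0.1086 m/d
v_s = q/n_e = 0.1086/0.30 = 0.3620 m/d
t = L / v = 422 / 0.3620 = 1166 d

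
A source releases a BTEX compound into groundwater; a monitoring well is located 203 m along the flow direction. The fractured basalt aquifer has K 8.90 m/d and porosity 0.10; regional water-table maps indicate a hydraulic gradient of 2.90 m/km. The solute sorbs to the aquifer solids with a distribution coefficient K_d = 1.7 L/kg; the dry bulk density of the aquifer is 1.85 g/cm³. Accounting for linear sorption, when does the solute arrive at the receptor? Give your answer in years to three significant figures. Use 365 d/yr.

69.9 years

Specific discharge q = 8.90 × 0.0029 = 0.02581 m/d
v = Ki/n = 8.90·0.0029/0.10 = 0.2581 m/d
Retardation R = 1 + ρ_b·K_d/n = 1 + 1.85×1.7/0.10 = 32.45
Contaminant velocity v_c = v/R = 0.2581/32.45 = 0.007954 m/d
t = L/v_c = 203/0.007954 = 25520 d
   = 25520/365 = 69.9 yr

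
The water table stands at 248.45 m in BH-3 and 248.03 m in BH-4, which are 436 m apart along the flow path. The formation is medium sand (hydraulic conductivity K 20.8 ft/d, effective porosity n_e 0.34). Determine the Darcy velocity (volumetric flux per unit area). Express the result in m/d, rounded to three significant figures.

Hydraulic gradient i = (248.45 − 248.03) / 436 = 0.42 / 436 = 9.633e-4
K = 20.8 ft/d × 0.3048 = 6.340 m/d
q = Ki = 6.340 × 9.633e-4 = 0.006107 m/d

0.00611 m/d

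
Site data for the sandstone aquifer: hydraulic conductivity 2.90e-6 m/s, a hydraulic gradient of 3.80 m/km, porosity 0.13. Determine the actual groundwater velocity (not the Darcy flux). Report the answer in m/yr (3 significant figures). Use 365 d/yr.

2.67 m/yr

K = 2.90e-6 m/s × 86400 s/d = 0.2506 m/d
q = Ki = 0.2506 × 0.0038 = 9.521e-4 m/d
Average linear velocity = 9.521e-4 / 0.13 = 0.007324 m/d
   = 0.007324 × 365 = 2.67 m/yr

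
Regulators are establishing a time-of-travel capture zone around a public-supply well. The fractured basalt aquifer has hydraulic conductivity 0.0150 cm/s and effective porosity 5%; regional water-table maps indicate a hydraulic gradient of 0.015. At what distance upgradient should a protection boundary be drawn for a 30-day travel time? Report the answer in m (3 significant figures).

K = 0.0150 cm/s × 864 = 12.96 m/d
q = Ki = 12.96 × 0.015 = 0.1944 m/d
v = Ki/n = 12.96·0.015/0.05 = 3.888 m/d
L = v × T = 3.888 × 30 = 116.6 m

117 m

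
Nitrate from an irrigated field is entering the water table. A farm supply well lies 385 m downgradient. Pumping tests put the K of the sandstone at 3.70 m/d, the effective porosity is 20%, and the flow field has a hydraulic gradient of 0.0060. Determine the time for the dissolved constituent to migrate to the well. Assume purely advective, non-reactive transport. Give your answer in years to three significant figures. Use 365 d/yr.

9.50 years

q = Ki = 3.70 × 0.0060 = 0.02220 m/d
v = Ki/n = 3.70·0.0060/0.20 = 0.1110 m/d
t = L / v = 385 / 0.1110 = 3468 d
   = 3468 / 365 = 9.50 yr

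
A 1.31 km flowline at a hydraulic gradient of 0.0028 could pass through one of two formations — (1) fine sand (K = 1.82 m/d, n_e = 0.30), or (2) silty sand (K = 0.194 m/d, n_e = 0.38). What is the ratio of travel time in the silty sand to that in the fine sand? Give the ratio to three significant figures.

Unit 1 (fine sand): v = 1.82×0.0028/0.30 = 0.01699 m/d, t = 1310/0.01699 = 77120 d
Unit 2 (silty sand): v = 0.194×0.0028/0.38 = 0.001429 m/d, t = 1310/0.001429 = 916400 d
t(silty sand) / t(fine sand) = 916400/77120 = 11.9

11.9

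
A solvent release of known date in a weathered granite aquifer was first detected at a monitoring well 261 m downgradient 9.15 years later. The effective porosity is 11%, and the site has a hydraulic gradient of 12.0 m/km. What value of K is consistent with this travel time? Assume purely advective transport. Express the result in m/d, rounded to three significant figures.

t = 9.15 years = 3340 d
v = L / t = 261 / 3340 = 0.07815 m/d
K = v · n / i = 0.07815 × 0.11 / 0.012 = 0.716 m/d

0.716 m/d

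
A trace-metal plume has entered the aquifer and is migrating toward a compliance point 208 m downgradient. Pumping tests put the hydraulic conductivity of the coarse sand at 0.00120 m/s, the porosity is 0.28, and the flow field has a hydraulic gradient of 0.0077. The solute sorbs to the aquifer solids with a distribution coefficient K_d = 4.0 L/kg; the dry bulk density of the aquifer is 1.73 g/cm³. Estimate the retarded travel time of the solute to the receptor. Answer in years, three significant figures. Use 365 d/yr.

K = 0.00120 m/s × 86400 s/d = 103.7 m/d
Darcy flux q = K·i = 103.7 × 0.0077 = 0.7983 m/d
Average linear velocity = 0.7983 / 0.28 = 2.851 m/d
Retardation R = 1 + ρ_b·K_d/n = 1 + 1.73×4.0/0.28 = 25.71
Contaminant velocity v_c = v/R = 2.851/25.71 = 0.1109 m/d
t = L/v_c = 208/0.1109 = 1876 d
   = 1876/365 = 5.14 yr

5.14 years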